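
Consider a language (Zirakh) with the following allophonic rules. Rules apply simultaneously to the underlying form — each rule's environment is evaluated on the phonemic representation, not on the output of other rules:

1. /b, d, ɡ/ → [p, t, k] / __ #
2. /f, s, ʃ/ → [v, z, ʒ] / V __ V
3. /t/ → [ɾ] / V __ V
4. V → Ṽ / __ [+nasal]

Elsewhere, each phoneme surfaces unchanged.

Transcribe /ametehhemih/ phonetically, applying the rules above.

[ãmeɾehhẽmih]

/a/ — word-initial, before a nasal consonant — surfaces as [ã] (rule 4).
/m/ — not in any rule's target class → [m].
/e/ (between /m/ and /t/) fails the environment for rule 4, so it stays [e].
/t/ — between /e/ and /e/, between two vowels — surfaces as [ɾ] (rule 3).
/e/ (between /t/ and /h/) is in the target of rule 4 but the environment (before a nasal consonant) is not met → [e].
/h/ (between /e/ and /h/): no rule targets it → [h].
/h/ (between /h/ and /e/) is unaffected → [h].
/e/ (between /h/ and /m/) occurs before a nasal consonant → [ẽ] by rule 4.
/m/ stays [m].
/i/ — between /m/ and /h/; rule 4 does not apply here → [i].
/h/ — not in any rule's target class → [h].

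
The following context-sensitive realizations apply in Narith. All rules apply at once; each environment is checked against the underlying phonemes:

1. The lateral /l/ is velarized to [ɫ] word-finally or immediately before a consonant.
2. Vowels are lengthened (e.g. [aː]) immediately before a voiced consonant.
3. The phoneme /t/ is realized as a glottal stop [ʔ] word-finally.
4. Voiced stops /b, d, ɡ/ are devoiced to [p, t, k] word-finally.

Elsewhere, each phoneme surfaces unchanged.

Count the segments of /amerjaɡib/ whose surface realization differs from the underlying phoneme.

Segments that undergo a rule: /a/ → [aː] (rule 2); /e/ → [eː] (rule 2); /a/ → [aː] (rule 2); /i/ → [iː] (rule 2); /b/ → [p] (rule 4).
All other segments surface unchanged.

5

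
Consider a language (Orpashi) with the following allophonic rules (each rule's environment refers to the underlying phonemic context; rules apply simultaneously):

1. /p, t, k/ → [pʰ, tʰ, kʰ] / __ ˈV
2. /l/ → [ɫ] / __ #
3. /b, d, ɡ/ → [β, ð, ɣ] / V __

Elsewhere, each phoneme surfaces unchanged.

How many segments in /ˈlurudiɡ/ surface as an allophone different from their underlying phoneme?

Segments that undergo a rule: /d/ → [ð] (rule 3); /ɡ/ → [ɣ] (rule 3).
All other segments surface unchanged.

2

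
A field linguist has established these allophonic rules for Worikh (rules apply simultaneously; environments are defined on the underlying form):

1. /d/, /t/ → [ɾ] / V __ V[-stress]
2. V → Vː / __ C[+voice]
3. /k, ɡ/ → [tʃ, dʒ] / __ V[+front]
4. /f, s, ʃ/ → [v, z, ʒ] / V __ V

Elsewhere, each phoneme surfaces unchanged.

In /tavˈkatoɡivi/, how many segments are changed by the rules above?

5

Segments that undergo a rule: /a/ → [aː] (rule 2); /t/ → [ɾ] (rule 1); /o/ → [oː] (rule 2); /ɡ/ → [dʒ] (rule 3); /i/ → [iː] (rule 2).
All other segments surface unchanged.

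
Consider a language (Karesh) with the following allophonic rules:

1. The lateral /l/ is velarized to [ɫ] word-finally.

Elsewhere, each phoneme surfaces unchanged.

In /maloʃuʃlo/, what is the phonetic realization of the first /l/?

[l]

/l/ — between /a/ and /o/; rule 1 does not apply here → [l].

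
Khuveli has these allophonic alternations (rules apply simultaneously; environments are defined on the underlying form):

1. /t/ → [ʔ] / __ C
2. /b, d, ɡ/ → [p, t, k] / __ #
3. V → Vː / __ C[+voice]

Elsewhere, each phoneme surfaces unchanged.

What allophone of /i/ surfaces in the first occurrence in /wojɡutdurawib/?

[iː]

/i/ (between /w/ and /b/): before a voiced consonant, so rule 3 applies → [iː].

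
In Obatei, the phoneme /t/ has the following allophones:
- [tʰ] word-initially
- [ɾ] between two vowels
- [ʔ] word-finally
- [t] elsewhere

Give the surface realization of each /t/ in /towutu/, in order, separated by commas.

[tʰ], [ɾ]

Occurrence 1 (position 1): word-initially → [tʰ].
Occurrence 2 (position 5): between two vowels → [ɾ].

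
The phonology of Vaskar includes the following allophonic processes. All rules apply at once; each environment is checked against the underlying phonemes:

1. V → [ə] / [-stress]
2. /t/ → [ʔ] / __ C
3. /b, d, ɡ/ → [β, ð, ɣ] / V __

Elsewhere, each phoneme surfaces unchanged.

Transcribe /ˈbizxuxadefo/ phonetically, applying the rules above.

/b/ (word-initial): rule 3 targets it, but not immediately after a vowel → unchanged [b].
/i/ — between /b/ and /z/; rule 1 does not apply here → [i].
/z/ — not in any rule's target class → [z].
/x/ (between /z/ and /u/) is unaffected → [x].
Rule 1 applies to /u/ (between /x/ and /x/: in an unstressed syllable) → [ə].
/x/ stays [x].
Rule 1 applies to /a/ (between /x/ and /d/: in an unstressed syllable) → [ə].
/d/ (between /a/ and /e/): immediately after a vowel, so rule 3 applies → [ð].
Rule 1 applies to /e/ (between /d/ and /f/: in an unstressed syllable) → [ə].
/f/ (between /e/ and /o/) is unaffected → [f].
Rule 1 applies to /o/ (word-final: in an unstressed syllable) → [ə].

[ˈbizxəxəðəfə]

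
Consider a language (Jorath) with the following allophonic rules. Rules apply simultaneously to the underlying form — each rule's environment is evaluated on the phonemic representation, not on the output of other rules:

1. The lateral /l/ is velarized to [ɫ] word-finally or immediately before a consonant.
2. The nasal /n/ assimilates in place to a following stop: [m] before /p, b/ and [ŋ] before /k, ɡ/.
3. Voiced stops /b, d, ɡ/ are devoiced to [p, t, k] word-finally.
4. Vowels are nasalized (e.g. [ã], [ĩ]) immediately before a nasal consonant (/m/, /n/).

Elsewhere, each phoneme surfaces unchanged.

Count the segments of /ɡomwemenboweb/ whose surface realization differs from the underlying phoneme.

5

Segments that undergo a rule: /o/ → [õ] (rule 4); /e/ → [ẽ] (rule 4); /e/ → [ẽ] (rule 4); /n/ → [m] (rule 2); /b/ → [p] (rule 3).
All other segments surface unchanged.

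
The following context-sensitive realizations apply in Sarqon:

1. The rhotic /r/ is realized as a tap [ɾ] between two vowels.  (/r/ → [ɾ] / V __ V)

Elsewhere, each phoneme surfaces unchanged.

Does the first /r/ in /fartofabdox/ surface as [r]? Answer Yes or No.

Yes

/r/ (between /a/ and /t/) fails the environment for rule 1, so it stays [r].
The actual realization is [r], which matches [r].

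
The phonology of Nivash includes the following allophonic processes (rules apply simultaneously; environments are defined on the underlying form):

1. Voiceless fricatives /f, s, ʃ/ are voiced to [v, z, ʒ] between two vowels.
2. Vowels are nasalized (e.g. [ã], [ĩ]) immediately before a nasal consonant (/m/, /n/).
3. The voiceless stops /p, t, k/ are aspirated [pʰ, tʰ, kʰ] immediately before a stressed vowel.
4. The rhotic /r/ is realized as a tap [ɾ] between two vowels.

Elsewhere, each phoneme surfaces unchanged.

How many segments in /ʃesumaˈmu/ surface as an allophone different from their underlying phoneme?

Segments that undergo a rule: /s/ → [z] (rule 1); /u/ → [ũ] (rule 2); /a/ → [ã] (rule 2).
All other segments surface unchanged.

3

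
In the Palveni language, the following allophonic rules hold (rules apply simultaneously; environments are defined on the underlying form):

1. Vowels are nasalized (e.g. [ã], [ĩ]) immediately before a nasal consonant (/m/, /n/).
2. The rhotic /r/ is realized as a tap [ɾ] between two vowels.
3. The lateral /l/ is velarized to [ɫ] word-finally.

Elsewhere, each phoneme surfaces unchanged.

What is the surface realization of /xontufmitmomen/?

[xõntufmitmõmẽn]

/x/ stays [x].
Rule 1 applies to /o/ (between /x/ and /n/: before a nasal consonant) → [õ].
/n/ (between /o/ and /t/): no rule targets it → [n].
/t/ stays [t].
/u/ — between /t/ and /f/; rule 1 does not apply here → [u].
/f/ — not in any rule's target class → [f].
/m/ stays [m].
/i/ (between /m/ and /t/) fails the environment for rule 1, so it stays [i].
/t/ stays [t].
/m/ (between /t/ and /o/) is unaffected → [m].
/o/ meets the environment for rule 1 (before a nasal consonant) → [õ].
/m/ — not in any rule's target class → [m].
/e/ (between /m/ and /n/): before a nasal consonant, so rule 1 applies → [ẽ].
/n/ stays [n].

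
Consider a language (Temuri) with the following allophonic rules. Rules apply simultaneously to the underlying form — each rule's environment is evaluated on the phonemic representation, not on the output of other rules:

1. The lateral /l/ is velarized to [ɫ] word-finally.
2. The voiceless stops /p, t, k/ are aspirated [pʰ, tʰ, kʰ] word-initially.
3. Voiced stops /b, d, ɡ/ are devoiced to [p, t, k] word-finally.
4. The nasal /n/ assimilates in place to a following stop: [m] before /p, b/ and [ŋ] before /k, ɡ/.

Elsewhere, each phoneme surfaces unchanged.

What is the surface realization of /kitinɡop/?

/k/ (word-initial) occurs word-initially → [kʰ] by rule 2.
/t/ (between /i/ and /i/) is in the target of rule 2 but the environment (word-initially) is not met → [t].
/n/ (between /i/ and /ɡ/): before a labial or velar stop, so rule 4 applies → [ŋ].
/ɡ/ (between /n/ and /o/) fails the environment for rule 3, so it stays [ɡ].
/p/ — word-final; rule 2 does not apply here → [p].

[kʰitiŋɡop]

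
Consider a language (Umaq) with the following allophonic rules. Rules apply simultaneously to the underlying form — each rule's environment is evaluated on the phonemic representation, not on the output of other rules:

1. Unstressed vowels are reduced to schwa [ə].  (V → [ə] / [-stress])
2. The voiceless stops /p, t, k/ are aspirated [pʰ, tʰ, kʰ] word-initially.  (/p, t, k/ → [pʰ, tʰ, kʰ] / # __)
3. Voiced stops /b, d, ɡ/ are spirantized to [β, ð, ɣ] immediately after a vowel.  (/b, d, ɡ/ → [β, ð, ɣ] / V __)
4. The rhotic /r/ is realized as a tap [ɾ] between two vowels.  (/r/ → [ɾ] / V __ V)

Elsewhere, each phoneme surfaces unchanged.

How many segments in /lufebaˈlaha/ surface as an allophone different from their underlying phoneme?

5

Segments that undergo a rule: /u/ → [ə] (rule 1); /e/ → [ə] (rule 1); /b/ → [β] (rule 3); /a/ → [ə] (rule 1); /a/ → [ə] (rule 1).
All other segments surface unchanged.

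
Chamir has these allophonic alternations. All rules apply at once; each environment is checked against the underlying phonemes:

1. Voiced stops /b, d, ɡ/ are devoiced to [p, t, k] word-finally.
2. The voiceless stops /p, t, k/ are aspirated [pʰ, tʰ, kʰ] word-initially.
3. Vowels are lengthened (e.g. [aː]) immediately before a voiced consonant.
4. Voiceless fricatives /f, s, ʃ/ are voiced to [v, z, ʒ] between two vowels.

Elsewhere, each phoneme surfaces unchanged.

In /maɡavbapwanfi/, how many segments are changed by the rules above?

3

Segments that undergo a rule: /a/ → [aː] (rule 3); /a/ → [aː] (rule 3); /a/ → [aː] (rule 3).
All other segments surface unchanged.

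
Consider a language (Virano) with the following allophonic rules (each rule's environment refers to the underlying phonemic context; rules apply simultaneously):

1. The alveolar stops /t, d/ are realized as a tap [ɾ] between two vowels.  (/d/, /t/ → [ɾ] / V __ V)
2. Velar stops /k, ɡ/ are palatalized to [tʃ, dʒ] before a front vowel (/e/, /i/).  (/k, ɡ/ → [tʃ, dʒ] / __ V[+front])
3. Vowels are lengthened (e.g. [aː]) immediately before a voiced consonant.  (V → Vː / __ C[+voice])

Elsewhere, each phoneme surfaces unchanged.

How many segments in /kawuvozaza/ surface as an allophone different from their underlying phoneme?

Segments that undergo a rule: /a/ → [aː] (rule 3); /u/ → [uː] (rule 3); /o/ → [oː] (rule 3); /a/ → [aː] (rule 3).
All other segments surface unchanged.

4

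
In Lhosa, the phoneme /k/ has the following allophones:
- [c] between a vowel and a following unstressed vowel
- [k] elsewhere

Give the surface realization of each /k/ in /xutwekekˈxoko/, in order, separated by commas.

[c], [k], [c]

Occurrence 1 (position 6): between a vowel and a following unstressed vowel → [c].
Occurrence 2 (position 8): no conditioning environment matches → elsewhere allophone [k].
Occurrence 3 (position 11): between a vowel and a following unstressed vowel → [c].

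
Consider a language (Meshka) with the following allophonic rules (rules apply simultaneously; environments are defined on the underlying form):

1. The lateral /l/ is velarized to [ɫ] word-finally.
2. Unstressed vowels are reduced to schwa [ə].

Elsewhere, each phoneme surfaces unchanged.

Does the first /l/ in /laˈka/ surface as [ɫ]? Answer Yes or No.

No

/l/ (word-initial) is in the target of rule 1 but the environment (word-finally) is not met → [l].
The actual realization is [l], not [ɫ].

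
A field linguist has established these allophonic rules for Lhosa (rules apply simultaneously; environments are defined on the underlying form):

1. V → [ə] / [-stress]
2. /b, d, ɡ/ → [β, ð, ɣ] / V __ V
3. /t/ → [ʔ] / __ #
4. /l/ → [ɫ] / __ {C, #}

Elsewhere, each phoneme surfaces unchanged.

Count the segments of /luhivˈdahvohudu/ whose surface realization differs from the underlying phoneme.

Segments that undergo a rule: /u/ → [ə] (rule 1); /i/ → [ə] (rule 1); /o/ → [ə] (rule 1); /u/ → [ə] (rule 1); /d/ → [ð] (rule 2); /u/ → [ə] (rule 1).
All other segments surface unchanged.

6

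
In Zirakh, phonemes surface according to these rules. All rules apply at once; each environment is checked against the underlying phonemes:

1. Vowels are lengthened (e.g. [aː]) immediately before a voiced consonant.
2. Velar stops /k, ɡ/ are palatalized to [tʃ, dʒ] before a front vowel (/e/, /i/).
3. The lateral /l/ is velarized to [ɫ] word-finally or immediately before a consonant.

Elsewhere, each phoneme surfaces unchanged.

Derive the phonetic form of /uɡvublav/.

/u/ meets the environment for rule 1 (before a voiced consonant) → [uː].
/ɡ/ (between /u/ and /v/) is in the target of rule 2 but the environment (before a front vowel) is not met → [ɡ].
/u/ (between /v/ and /b/): before a voiced consonant, so rule 1 applies → [uː].
/l/ — between /b/ and /a/; rule 3 does not apply here → [l].
/a/ meets the environment for rule 1 (before a voiced consonant) → [aː].

[uːɡvuːblaːv]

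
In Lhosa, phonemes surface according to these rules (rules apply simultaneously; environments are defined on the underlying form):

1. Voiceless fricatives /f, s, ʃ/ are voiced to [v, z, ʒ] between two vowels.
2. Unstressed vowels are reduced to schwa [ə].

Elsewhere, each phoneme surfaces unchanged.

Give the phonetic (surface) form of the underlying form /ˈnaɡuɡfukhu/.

/n/ (word-initial) is unaffected → [n].
/a/ (between /n/ and /ɡ/) is in the target of rule 2 but the environment (in an unstressed syllable) is not met → [a].
/ɡ/ — not in any rule's target class → [ɡ].
/u/ meets the environment for rule 2 (in an unstressed syllable) → [ə].
/ɡ/ stays [ɡ].
/f/ (between /ɡ/ and /u/) is in the target of rule 1 but the environment (between two vowels) is not met → [f].
/u/ (between /f/ and /k/): in an unstressed syllable, so rule 2 applies → [ə].
/k/ stays [k].
/h/ (between /k/ and /u/): no rule targets it → [h].
/u/ meets the environment for rule 2 (in an unstressed syllable) → [ə].

[ˈnaɡəɡfəkhə]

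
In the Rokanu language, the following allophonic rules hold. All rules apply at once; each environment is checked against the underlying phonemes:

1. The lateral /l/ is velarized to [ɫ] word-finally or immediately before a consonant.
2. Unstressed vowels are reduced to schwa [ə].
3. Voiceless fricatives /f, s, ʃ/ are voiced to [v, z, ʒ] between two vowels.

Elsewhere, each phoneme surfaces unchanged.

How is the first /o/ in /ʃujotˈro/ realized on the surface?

/o/ (between /j/ and /t/): in an unstressed syllable, so rule 2 applies → [ə].

[ə]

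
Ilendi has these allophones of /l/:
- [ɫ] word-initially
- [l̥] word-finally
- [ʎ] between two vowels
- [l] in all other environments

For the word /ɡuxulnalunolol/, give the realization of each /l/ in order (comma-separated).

[l], [ʎ], [ʎ], [l̥]

Occurrence 1 (position 5): no conditioning environment matches → elsewhere allophone [l].
Occurrence 2 (position 8): between two vowels → [ʎ].
Occurrence 3 (position 12): between two vowels → [ʎ].
Occurrence 4 (position 14): word-finally → [l̥].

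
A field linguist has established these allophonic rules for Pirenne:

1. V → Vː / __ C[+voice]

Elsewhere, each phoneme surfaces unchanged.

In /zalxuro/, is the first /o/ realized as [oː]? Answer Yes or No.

/o/ (word-final) is in the target of rule 1 but the environment (before a voiced consonant) is not met → [o].
The actual realization is [o], not [oː].

No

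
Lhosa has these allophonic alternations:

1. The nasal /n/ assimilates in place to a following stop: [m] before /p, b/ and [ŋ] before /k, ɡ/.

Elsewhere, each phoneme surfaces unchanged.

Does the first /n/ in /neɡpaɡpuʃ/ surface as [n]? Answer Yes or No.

/n/ (word-initial): rule 1 targets it, but not before a labial or velar stop → unchanged [n].
The actual realization is [n], which matches [n].

Yes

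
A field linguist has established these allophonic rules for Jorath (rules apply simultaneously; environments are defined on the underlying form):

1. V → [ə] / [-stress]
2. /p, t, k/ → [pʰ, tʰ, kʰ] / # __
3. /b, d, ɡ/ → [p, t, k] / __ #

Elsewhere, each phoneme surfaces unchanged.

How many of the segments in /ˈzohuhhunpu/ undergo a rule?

3

Segments that undergo a rule: /u/ → [ə] (rule 1); /u/ → [ə] (rule 1); /u/ → [ə] (rule 1).
All other segments surface unchanged.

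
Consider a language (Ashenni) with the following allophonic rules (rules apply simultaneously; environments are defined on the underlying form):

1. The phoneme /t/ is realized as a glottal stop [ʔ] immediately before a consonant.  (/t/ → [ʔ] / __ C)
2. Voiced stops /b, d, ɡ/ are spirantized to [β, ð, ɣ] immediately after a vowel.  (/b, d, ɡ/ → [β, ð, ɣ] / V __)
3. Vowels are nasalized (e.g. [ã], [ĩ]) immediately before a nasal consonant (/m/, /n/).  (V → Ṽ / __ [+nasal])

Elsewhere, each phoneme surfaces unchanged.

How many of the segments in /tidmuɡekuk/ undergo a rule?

Segments that undergo a rule: /d/ → [ð] (rule 2); /ɡ/ → [ɣ] (rule 2).
All other segments surface unchanged.

2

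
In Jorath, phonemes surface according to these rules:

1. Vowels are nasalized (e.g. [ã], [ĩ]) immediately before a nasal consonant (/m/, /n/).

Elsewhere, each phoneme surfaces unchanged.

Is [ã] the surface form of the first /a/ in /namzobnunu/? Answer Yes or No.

Yes

/a/ (between /n/ and /m/) occurs before a nasal consonant → [ã] by rule 1.
The actual realization is [ã], which matches [ã].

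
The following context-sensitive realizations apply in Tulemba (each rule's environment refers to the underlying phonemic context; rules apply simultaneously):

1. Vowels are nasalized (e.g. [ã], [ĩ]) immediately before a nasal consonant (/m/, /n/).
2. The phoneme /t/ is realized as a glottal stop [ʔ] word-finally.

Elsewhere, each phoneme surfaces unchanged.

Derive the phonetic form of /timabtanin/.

[tĩmabtãnĩn]

/t/ — word-initial; rule 2 does not apply here → [t].
/i/ (between /t/ and /m/): before a nasal consonant, so rule 1 applies → [ĩ].
/m/ — not in any rule's target class → [m].
/a/ (between /m/ and /b/) is in the target of rule 1 but the environment (before a nasal consonant) is not met → [a].
/b/ (between /a/ and /t/): no rule targets it → [b].
/t/ — between /b/ and /a/; rule 2 does not apply here → [t].
Rule 1 applies to /a/ (between /t/ and /n/: before a nasal consonant) → [ã].
/n/ stays [n].
/i/ (between /n/ and /n/) occurs before a nasal consonant → [ĩ] by rule 1.
/n/ (word-final) is unaffected → [n].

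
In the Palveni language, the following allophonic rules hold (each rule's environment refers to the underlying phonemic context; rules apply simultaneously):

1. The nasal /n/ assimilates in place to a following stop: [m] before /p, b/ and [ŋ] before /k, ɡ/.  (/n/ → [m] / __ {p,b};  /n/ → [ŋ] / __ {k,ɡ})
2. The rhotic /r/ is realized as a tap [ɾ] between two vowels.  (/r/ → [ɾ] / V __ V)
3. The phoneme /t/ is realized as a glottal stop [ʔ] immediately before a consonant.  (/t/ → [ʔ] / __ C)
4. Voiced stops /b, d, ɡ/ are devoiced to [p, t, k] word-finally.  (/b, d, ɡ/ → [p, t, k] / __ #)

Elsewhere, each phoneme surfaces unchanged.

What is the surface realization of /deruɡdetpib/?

/d/ (word-initial) is in the target of rule 4 but the environment (word-finally) is not met → [d].
/r/ (between /e/ and /u/) occurs between two vowels → [ɾ] by rule 2.
/ɡ/ — between /u/ and /d/; rule 4 does not apply here → [ɡ].
/d/ — between /ɡ/ and /e/; rule 4 does not apply here → [d].
/t/ (between /e/ and /p/): immediately before a consonant, so rule 3 applies → [ʔ].
/b/ (word-final) occurs word-finally → [p] by rule 4.

[deɾuɡdeʔpip]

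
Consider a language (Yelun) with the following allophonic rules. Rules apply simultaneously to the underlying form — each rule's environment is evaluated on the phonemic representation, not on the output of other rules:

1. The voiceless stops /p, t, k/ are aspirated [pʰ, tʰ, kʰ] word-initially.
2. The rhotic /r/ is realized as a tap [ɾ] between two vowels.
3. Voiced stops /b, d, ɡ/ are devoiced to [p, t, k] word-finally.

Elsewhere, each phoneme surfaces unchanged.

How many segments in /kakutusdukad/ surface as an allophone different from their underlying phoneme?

Segments that undergo a rule: /k/ → [kʰ] (rule 1); /d/ → [t] (rule 3).
All other segments surface unchanged.

2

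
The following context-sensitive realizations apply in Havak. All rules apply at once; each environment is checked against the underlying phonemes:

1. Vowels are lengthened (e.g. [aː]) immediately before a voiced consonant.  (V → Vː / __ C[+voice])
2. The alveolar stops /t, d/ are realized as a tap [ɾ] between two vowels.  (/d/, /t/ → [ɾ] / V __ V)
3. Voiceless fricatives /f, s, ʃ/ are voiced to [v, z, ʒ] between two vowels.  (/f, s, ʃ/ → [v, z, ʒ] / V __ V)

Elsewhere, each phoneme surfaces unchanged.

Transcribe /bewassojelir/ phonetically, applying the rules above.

/e/ — between /b/ and /w/, before a voiced consonant — surfaces as [eː] (rule 1).
/a/ — between /w/ and /s/; rule 1 does not apply here → [a].
/s/ (between /a/ and /s/) fails the environment for rule 3, so it stays [s].
/s/ (between /s/ and /o/): rule 3 targets it, but not between two vowels → unchanged [s].
/o/ — between /s/ and /j/, before a voiced consonant — surfaces as [oː] (rule 1).
/e/ (between /j/ and /l/): before a voiced consonant, so rule 1 applies → [eː].
/i/ (between /l/ and /r/): before a voiced consonant, so rule 1 applies → [iː].

[beːwassoːjeːliːr]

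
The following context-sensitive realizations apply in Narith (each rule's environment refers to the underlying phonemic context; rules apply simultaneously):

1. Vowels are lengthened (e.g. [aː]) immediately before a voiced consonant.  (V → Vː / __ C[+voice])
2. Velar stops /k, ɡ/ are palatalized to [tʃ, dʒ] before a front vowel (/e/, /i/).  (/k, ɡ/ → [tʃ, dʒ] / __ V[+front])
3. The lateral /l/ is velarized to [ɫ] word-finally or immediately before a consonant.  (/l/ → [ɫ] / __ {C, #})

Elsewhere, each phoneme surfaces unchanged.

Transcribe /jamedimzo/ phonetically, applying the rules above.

/j/ (word-initial) is unaffected → [j].
/a/ (between /j/ and /m/): before a voiced consonant, so rule 1 applies → [aː].
/m/ (between /a/ and /e/) is unaffected → [m].
Rule 1 applies to /e/ (between /m/ and /d/: before a voiced consonant) → [eː].
/d/ — not in any rule's target class → [d].
/i/ (between /d/ and /m/) occurs before a voiced consonant → [iː] by rule 1.
/m/ (between /i/ and /z/) is unaffected → [m].
/z/ (between /m/ and /o/) is unaffected → [z].
/o/ (word-final) fails the environment for rule 1, so it stays [o].

[jaːmeːdiːmzo]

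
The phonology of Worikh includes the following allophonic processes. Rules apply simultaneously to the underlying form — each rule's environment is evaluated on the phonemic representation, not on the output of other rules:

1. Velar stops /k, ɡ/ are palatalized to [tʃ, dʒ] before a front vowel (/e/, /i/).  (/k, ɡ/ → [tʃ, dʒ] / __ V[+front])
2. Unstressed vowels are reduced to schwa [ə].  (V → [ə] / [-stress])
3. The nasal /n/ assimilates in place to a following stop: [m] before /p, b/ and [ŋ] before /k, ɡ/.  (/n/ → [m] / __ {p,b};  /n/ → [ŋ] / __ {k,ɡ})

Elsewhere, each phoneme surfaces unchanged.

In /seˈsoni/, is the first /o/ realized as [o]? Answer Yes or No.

/o/ — between /s/ and /n/; rule 2 does not apply here → [o].
The actual realization is [o], which matches [o].

Yes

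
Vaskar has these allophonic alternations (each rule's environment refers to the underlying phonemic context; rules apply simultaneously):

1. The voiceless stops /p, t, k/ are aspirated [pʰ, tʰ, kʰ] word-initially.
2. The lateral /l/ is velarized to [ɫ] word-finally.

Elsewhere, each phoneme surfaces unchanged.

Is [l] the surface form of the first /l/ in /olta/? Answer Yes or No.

Yes

/l/ (between /o/ and /t/): rule 2 targets it, but not word-finally → unchanged [l].
The actual realization is [l], which matches [l].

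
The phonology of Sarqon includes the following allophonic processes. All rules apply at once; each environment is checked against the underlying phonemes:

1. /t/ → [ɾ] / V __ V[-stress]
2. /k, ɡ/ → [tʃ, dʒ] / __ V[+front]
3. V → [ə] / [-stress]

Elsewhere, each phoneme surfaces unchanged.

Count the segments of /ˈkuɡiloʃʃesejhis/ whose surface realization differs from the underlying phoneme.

6

Segments that undergo a rule: /ɡ/ → [dʒ] (rule 2); /i/ → [ə] (rule 3); /o/ → [ə] (rule 3); /e/ → [ə] (rule 3); /e/ → [ə] (rule 3); /i/ → [ə] (rule 3).
All other segments surface unchanged.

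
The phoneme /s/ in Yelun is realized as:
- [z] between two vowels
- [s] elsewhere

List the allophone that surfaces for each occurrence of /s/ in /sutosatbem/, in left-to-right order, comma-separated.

[s], [z]

Occurrence 1 (position 1): no conditioning environment matches → elsewhere allophone [s].
Occurrence 2 (position 5): between two vowels → [z].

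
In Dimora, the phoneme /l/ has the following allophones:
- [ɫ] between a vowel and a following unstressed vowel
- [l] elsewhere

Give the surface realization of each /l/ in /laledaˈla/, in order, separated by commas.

Occurrence 1 (position 1): no conditioning environment matches → elsewhere allophone [l].
Occurrence 2 (position 3): between a vowel and a following unstressed vowel → [ɫ].
Occurrence 3 (position 7): no conditioning environment matches → elsewhere allophone [l].

[l], [ɫ], [l]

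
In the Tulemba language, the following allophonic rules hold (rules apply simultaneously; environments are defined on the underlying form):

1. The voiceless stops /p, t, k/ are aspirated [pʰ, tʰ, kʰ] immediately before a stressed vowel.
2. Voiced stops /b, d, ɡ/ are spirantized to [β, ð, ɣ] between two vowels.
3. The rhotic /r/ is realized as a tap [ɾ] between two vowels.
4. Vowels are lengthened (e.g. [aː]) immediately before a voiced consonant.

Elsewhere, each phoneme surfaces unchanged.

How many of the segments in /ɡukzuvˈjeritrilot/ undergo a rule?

4

Segments that undergo a rule: /u/ → [uː] (rule 4); /e/ → [eː] (rule 4); /r/ → [ɾ] (rule 3); /i/ → [iː] (rule 4).
All other segments surface unchanged.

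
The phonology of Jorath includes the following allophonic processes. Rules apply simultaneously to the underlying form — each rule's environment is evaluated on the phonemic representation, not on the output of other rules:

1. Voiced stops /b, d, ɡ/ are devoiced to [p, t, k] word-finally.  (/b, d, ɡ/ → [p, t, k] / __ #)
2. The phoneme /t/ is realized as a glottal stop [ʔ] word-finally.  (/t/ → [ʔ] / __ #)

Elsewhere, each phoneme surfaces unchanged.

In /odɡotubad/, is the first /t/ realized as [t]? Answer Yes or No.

/t/ — between /o/ and /u/; rule 2 does not apply here → [t].
The actual realization is [t], which matches [t].

Yes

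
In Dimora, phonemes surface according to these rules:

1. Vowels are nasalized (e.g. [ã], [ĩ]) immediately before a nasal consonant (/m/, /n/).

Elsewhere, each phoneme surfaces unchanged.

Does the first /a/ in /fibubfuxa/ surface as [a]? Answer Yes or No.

/a/ (word-final) is in the target of rule 1 but the environment (before a nasal consonant) is not met → [a].
The actual realization is [a], which matches [a].

Yes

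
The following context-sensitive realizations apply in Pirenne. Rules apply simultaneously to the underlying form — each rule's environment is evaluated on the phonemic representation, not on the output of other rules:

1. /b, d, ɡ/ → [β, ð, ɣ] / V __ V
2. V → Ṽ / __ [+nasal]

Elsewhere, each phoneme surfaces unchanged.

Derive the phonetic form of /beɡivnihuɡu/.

/b/ — word-initial; rule 1 does not apply here → [b].
/e/ (between /b/ and /ɡ/) is in the target of rule 2 but the environment (before a nasal consonant) is not met → [e].
/ɡ/ — between /e/ and /i/, between two vowels — surfaces as [ɣ] (rule 1).
/i/ — between /ɡ/ and /v/; rule 2 does not apply here → [i].
/v/ — not in any rule's target class → [v].
/n/ (between /v/ and /i/) is unaffected → [n].
/i/ (between /n/ and /h/): rule 2 targets it, but not before a nasal consonant → unchanged [i].
/h/ stays [h].
/u/ (between /h/ and /ɡ/) fails the environment for rule 2, so it stays [u].
/ɡ/ meets the environment for rule 1 (between two vowels) → [ɣ].
/u/ — word-final; rule 2 does not apply here → [u].

[beɣivnihuɣu]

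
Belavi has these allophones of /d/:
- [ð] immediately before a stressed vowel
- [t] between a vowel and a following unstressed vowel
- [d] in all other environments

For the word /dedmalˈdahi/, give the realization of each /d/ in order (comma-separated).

Occurrence 1 (position 1): no conditioning environment matches → elsewhere allophone [d].
Occurrence 2 (position 3): no conditioning environment matches → elsewhere allophone [d].
Occurrence 3 (position 7): immediately before a stressed vowel → [ð].

[d], [d], [ð]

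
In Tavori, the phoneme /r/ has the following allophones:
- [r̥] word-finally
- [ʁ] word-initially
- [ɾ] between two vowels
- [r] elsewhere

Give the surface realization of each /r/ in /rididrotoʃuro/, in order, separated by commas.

Occurrence 1 (position 1): word-initially → [ʁ].
Occurrence 2 (position 6): no conditioning environment matches → elsewhere allophone [r].
Occurrence 3 (position 12): between two vowels → [ɾ].

[ʁ], [r], [ɾ]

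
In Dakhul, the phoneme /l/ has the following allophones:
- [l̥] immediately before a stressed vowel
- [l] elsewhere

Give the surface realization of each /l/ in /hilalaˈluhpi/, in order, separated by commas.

[l], [l], [l̥]

Occurrence 1 (position 3): no conditioning environment matches → elsewhere allophone [l].
Occurrence 2 (position 5): no conditioning environment matches → elsewhere allophone [l].
Occurrence 3 (position 7): immediately before a stressed vowel → [l̥].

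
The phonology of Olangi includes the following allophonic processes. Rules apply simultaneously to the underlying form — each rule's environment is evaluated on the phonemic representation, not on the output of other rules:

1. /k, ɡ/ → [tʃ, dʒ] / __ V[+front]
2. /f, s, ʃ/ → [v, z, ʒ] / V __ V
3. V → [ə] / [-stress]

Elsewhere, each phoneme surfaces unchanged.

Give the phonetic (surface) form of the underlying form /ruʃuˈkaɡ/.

/r/ — not in any rule's target class → [r].
/u/ (between /r/ and /ʃ/) occurs in an unstressed syllable → [ə] by rule 3.
/ʃ/ (between /u/ and /u/) occurs between two vowels → [ʒ] by rule 2.
/u/ meets the environment for rule 3 (in an unstressed syllable) → [ə].
/k/ (between /u/ and /a/): rule 1 targets it, but not before a front vowel → unchanged [k].
/a/ — between /k/ and /ɡ/; rule 3 does not apply here → [a].
/ɡ/ (word-final) fails the environment for rule 1, so it stays [ɡ].

[rəʒəˈkaɡ]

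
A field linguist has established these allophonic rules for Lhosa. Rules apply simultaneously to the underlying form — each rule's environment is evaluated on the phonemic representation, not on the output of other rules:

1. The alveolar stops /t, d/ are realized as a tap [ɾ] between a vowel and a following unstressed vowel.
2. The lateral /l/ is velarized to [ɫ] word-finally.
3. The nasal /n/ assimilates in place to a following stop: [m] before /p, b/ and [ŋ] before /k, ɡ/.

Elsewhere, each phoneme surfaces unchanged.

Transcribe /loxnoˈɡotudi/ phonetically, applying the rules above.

/l/ (word-initial) is in the target of rule 2 but the environment (word-finally) is not met → [l].
/o/ (between /l/ and /x/): no rule targets it → [o].
/x/ (between /o/ and /n/) is unaffected → [x].
/n/ (between /x/ and /o/) fails the environment for rule 3, so it stays [n].
/o/ (between /n/ and /ɡ/): no rule targets it → [o].
/ɡ/ stays [ɡ].
/o/ stays [o].
/t/ (between /o/ and /u/) occurs between a vowel and a following unstressed vowel → [ɾ] by rule 1.
/u/ (between /t/ and /d/) is unaffected → [u].
/d/ (between /u/ and /i/) occurs between a vowel and a following unstressed vowel → [ɾ] by rule 1.
/i/ (word-final) is unaffected → [i].

[loxnoˈɡoɾuɾi]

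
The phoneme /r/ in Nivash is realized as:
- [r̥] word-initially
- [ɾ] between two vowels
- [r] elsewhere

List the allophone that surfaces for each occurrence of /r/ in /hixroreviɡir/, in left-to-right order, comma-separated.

[r], [ɾ], [r]

Occurrence 1 (position 4): no conditioning environment matches → elsewhere allophone [r].
Occurrence 2 (position 6): between two vowels → [ɾ].
Occurrence 3 (position 12): no conditioning environment matches → elsewhere allophone [r].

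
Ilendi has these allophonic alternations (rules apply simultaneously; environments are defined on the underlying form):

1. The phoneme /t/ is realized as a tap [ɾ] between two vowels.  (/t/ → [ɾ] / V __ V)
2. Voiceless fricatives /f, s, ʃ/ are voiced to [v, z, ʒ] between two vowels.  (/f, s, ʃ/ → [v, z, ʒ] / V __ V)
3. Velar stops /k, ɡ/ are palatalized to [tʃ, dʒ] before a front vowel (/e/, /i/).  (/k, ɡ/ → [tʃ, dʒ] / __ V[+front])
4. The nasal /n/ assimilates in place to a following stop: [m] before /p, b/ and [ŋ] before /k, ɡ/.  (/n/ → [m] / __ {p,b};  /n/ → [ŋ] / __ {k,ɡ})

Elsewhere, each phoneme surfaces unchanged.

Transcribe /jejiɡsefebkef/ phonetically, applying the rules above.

/j/ (word-initial) is unaffected → [j].
/e/ (between /j/ and /j/) is unaffected → [e].
/j/ — not in any rule's target class → [j].
/i/ (between /j/ and /ɡ/) is unaffected → [i].
/ɡ/ (between /i/ and /s/) fails the environment for rule 3, so it stays [ɡ].
/s/ (between /ɡ/ and /e/) is in the target of rule 2 but the environment (between two vowels) is not met → [s].
/e/ (between /s/ and /f/): no rule targets it → [e].
/f/ — between /e/ and /e/, between two vowels — surfaces as [v] (rule 2).
/e/ stays [e].
/b/ (between /e/ and /k/): no rule targets it → [b].
Rule 3 applies to /k/ (between /b/ and /e/: before a front vowel) → [tʃ].
/e/ (between /k/ and /f/): no rule targets it → [e].
/f/ (word-final) is in the target of rule 2 but the environment (between two vowels) is not met → [f].

[jejiɡsevebtʃef]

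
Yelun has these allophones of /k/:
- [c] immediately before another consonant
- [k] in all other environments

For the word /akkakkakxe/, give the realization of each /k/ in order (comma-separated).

Occurrence 1 (position 2): immediately before another consonant → [c].
Occurrence 2 (position 3): no conditioning environment matches → elsewhere allophone [k].
Occurrence 3 (position 5): immediately before another consonant → [c].
Occurrence 4 (position 6): no conditioning environment matches → elsewhere allophone [k].
Occurrence 5 (position 8): immediately before another consonant → [c].

[c], [k], [c], [k], [c]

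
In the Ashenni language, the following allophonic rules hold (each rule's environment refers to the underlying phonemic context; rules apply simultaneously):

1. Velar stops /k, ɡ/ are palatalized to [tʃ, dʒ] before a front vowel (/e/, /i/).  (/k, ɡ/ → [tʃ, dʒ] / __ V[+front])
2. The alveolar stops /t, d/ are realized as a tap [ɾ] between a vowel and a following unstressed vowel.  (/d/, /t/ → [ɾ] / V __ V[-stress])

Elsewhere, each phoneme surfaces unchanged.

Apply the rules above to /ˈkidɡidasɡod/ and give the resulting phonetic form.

/k/ meets the environment for rule 1 (before a front vowel) → [tʃ].
/d/ (between /i/ and /ɡ/) is in the target of rule 2 but the environment (between a vowel and a following unstressed vowel) is not met → [d].
/ɡ/ meets the environment for rule 1 (before a front vowel) → [dʒ].
Rule 2 applies to /d/ (between /i/ and /a/: between a vowel and a following unstressed vowel) → [ɾ].
/ɡ/ — between /s/ and /o/; rule 1 does not apply here → [ɡ].
/d/ (word-final) fails the environment for rule 2, so it stays [d].

[ˈtʃiddʒiɾasɡod]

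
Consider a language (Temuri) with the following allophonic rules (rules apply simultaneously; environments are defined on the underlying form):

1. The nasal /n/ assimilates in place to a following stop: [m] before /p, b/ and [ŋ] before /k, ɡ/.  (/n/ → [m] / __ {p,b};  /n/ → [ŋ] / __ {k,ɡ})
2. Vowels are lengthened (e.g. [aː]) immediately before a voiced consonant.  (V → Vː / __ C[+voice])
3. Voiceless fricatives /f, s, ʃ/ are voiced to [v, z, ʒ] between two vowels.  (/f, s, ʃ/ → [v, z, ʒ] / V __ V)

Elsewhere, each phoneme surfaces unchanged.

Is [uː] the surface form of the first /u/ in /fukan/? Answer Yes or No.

No

/u/ (between /f/ and /k/) fails the environment for rule 2, so it stays [u].
The actual realization is [u], not [uː].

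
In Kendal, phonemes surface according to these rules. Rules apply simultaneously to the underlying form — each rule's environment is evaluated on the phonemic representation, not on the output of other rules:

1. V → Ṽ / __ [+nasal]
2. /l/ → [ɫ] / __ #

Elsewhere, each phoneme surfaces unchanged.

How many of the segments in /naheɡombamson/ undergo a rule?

Segments that undergo a rule: /o/ → [õ] (rule 1); /a/ → [ã] (rule 1); /o/ → [õ] (rule 1).
All other segments surface unchanged.

3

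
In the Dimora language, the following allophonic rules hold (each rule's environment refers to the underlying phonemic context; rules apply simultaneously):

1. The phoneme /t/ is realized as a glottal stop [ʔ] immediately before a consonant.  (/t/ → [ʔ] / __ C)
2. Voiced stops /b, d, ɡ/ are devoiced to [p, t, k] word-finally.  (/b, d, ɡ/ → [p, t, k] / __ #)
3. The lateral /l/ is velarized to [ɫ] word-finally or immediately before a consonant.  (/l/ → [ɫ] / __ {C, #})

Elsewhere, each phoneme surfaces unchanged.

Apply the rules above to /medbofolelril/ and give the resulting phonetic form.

[medbofoleɫriɫ]

/d/ (between /e/ and /b/) fails the environment for rule 2, so it stays [d].
/b/ (between /d/ and /o/): rule 2 targets it, but not word-finally → unchanged [b].
/l/ (between /o/ and /e/) fails the environment for rule 3, so it stays [l].
/l/ — between /e/ and /r/, word-finally or immediately before a consonant — surfaces as [ɫ] (rule 3).
/l/ — word-final, word-finally or immediately before a consonant — surfaces as [ɫ] (rule 3).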